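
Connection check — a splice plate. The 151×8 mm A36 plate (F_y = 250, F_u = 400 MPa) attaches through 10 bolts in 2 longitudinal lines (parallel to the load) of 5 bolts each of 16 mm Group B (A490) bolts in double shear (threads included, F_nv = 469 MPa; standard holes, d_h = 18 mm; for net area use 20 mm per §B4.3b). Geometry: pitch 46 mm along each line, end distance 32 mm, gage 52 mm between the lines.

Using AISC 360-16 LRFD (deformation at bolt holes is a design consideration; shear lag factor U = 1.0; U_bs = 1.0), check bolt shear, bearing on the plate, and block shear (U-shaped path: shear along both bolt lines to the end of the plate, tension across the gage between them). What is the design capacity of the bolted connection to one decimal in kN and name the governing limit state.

439.7 kN (block shear governs)

Bolt shear: A_b = π(16)²/4 = 201.06 mm². φR_n = 0.75 × 469 × 201.06 × 10 × 2 = 1414.5 kN.
Bearing (8 mm plate, F_u = 400 MPa): end bolts L_c = 32 − 18/2 = 23, R_n = min(1.2×23×8×400, 2.4×16×8×400) = 88.32 kN/bolt; interior L_c = 46 − 18 = 28, R_n = 107.52 kN/bolt. φR_n = 0.75 × (2×88.32 + 8×107.52) = 777.6 kN.
Block shear: shear path 2×[32+4×46] = 2×216 mm, A_gv = 3456, A_nv = 2×(216 − 4.5×20)×8 = 2016 mm²; tension across gage: (52 − 1×20)×8 = 256 mm². R_n = min(0.6×400×2016, 0.6×250×3456) + 1.0×400×256 = min(483.84, 518.4) + 102.4 = 586.24 kN. φR_n = 0.75 × 586.24 = 439.7 kN.
Governing: min(1414.5, 777.6, 439.7) = 439.7 kN → block shear.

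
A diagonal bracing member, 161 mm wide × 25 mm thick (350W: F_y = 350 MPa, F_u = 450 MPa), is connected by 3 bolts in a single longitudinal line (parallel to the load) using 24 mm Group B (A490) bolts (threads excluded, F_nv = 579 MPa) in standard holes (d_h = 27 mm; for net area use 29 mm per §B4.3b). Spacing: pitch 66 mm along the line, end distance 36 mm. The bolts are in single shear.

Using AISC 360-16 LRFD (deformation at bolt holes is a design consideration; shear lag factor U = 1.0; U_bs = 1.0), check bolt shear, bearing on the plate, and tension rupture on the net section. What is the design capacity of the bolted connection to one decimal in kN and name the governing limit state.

Bolt shear: A_b = π(24)²/4 = 452.39 mm². φR_n = 0.75 × 579 × 452.39 × 3 × 1 = 589.4 kN.
Bearing (25 mm plate, F_u = 450 MPa): end bolts L_c = 36 − 27/2 = 22.5, R_n = min(1.2×22.5×25×450, 2.4×24×25×450) = 303.75 kN/bolt; interior L_c = 66 − 27 = 39, R_n = 526.5 kN/bolt. φR_n = 0.75 × (1×303.75 + 2×526.5) = 1017.6 kN.
Tension rupture (net): A_n = (161 − 1×29)×25 = 3300 mm² (U = 1.0, A_e = A_n). φR_n = 0.75 × 450 × 3300 = 1113.8 kN.
Governing: min(589.4, 1017.6, 1113.8) = 589.4 kN → bolt shear.

589.4 kN (bolt shear governs)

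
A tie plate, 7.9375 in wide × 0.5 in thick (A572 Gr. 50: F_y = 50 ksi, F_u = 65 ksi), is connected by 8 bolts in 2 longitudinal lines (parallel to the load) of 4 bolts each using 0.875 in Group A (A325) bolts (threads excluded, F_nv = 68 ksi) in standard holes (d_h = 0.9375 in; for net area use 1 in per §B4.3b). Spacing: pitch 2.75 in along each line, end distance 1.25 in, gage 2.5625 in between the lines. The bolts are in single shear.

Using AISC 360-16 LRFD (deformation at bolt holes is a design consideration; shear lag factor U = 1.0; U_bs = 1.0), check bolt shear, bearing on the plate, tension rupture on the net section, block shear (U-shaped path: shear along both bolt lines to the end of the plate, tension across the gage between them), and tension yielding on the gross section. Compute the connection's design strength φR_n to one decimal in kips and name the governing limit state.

Bolt shear: A_b = π(0.875)²/4 = 0.60132 in². φR_n = 0.75 × 68 × 0.60132 × 8 × 1 = 245.3 kips.
Bearing (0.5 in plate, F_u = 65 ksi): end bolts L_c = 1.25 − 0.9375/2 = 0.78125, R_n = min(1.2×0.78125×0.5×65, 2.4×0.875×0.5×65) = 30.469 kips/bolt; interior L_c = 2.75 − 0.9375 = 1.8125, R_n = 68.25 kips/bolt. φR_n = 0.75 × (2×30.469 + 6×68.25) = 352.8 kips.
Tension rupture (net): A_n = (7.9375 − 2×1)×0.5 = 2.9688 in² (U = 1.0, A_e = A_n). φR_n = 0.75 × 65 × 2.9688 = 144.7 kips.
Block shear: shear path 2×[1.25+3×2.75] = 2×9.5 in, A_gv = 9.5, A_nv = 2×(9.5 − 3.5×1)×0.5 = 6 in²; tension across gage: (2.5625 − 1×1)×0.5 = 0.78125 in². R_n = min(0.6×65×6, 0.6×50×9.5) + 1.0×65×0.78125 = min(234, 285) + 50.781 = 284.78 kips. φR_n = 0.75 × 284.78 = 213.6 kips.
Tension yield (gross): A_g = 7.9375×0.5 = 3.9688 in². φR_n = 0.90 × 50 × 3.9688 = 178.6 kips.
Governing: min(245.3, 352.8, 144.7, 213.6, 178.6) = 144.7 kips → net-section rupture.

144.7 kips (net-section rupture governs)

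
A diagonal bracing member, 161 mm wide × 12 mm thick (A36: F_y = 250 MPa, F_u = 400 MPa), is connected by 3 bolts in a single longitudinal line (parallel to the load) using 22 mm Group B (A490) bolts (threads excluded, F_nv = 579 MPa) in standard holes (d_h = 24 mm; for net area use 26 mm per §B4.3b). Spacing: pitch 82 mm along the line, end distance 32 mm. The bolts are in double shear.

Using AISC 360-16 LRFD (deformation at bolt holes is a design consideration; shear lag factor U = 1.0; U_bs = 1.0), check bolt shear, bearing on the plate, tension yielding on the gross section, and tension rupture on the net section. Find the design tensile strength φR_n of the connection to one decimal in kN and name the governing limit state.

Bolt shear: A_b = π(22)²/4 = 380.13 mm². φR_n = 0.75 × 579 × 380.13 × 3 × 2 = 990.4 kN.
Bearing (12 mm plate, F_u = 400 MPa): end bolts L_c = 32 − 24/2 = 20, R_n = min(1.2×20×12×400, 2.4×22×12×400) = 115.2 kN/bolt; interior L_c = 82 − 24 = 58, R_n = 253.44 kN/bolt. φR_n = 0.75 × (1×115.2 + 2×253.44) = 466.6 kN.
Tension yield (gross): A_g = 161×12 = 1932 mm². φR_n = 0.90 × 250 × 1932 = 434.7 kN.
Tension rupture (net): A_n = (161 − 1×26)×12 = 1620 mm² (U = 1.0, A_e = A_n). φR_n = 0.75 × 400 × 1620 = 486.0 kN.
Governing: min(990.4, 466.6, 434.7, 486.0) = 434.7 kN → gross-section yield.

434.7 kN (gross-section yield governs)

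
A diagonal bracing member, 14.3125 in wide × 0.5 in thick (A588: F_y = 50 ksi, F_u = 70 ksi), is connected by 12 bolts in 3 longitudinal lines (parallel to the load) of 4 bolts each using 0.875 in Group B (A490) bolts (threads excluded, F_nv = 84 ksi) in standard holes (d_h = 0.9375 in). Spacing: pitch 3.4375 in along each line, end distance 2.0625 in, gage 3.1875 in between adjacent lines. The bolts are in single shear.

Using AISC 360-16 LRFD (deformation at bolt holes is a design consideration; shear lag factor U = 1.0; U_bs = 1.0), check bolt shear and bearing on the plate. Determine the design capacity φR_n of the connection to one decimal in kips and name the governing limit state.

454.6 kips (bolt shear governs)

Bolt shear: A_b = π(0.875)²/4 = 0.60132 in². φR_n = 0.75 × 84 × 0.60132 × 12 × 1 = 454.6 kips.
Bearing (0.5 in plate, F_u = 70 ksi): end bolts L_c = 2.0625 − 0.9375/2 = 1.59375, R_n = min(1.2×1.59375×0.5×70, 2.4×0.875×0.5×70) = 66.938 kips/bolt; interior L_c = 3.4375 − 0.9375 = 2.5, R_n = 73.5 kips/bolt. φR_n = 0.75 × (3×66.938 + 9×73.5) = 646.7 kips.
Governing: min(454.6, 646.7) = 454.6 kips → bolt shear.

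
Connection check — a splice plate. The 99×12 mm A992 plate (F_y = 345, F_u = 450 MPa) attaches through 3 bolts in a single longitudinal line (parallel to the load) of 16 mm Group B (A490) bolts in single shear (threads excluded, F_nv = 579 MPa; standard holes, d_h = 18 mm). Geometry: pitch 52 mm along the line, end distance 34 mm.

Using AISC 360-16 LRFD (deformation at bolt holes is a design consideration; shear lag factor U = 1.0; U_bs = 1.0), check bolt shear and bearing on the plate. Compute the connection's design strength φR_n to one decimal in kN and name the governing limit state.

261.9 kN (bolt shear governs)

Bolt shear: A_b = π(16)²/4 = 201.06 mm². φR_n = 0.75 × 579 × 201.06 × 3 × 1 = 261.9 kN.
Bearing (12 mm plate, F_u = 450 MPa): end bolts L_c = 34 − 18/2 = 25, R_n = min(1.2×25×12×450, 2.4×16×12×450) = 162 kN/bolt; interior L_c = 52 − 18 = 34, R_n = 207.36 kN/bolt. φR_n = 0.75 × (1×162 + 2×207.36) = 432.5 kN.
Governing: min(261.9, 432.5) = 261.9 kN → bolt shear.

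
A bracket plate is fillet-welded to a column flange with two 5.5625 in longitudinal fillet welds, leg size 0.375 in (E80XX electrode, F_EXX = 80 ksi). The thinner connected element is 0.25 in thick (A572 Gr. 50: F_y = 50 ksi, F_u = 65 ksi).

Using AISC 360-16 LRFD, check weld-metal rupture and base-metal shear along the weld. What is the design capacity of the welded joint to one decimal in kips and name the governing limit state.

Weld metal: throat = 0.707×0.375 = 0.26513 in, L = 2×5.5625 = 11.125 in. φR_n = 0.75 × 0.6 × 80 × 0.26513 × 11.125 = 106.2 kips.
Base metal shear (0.25 in plate): yield φR_n = 1.0×0.6×50×0.25×11.125 = 83.4 kips; rupture φR_n = 0.75×0.6×65×0.25×11.125 = 81.4 kips; take 81.4 kips (rupture).
Governing: min(106.2, 81.4) = 81.4 kips → base-metal shear.

81.4 kips (base-metal shear governs)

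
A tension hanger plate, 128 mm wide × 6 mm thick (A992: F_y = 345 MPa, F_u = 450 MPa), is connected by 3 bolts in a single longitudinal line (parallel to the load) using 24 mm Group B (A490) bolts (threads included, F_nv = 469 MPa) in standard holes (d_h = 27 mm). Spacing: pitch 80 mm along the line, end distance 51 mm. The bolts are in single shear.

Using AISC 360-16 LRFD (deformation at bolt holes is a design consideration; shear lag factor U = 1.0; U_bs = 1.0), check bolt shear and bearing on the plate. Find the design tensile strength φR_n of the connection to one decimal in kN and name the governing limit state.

324.4 kN (bearing governs)

Bolt shear: A_b = π(24)²/4 = 452.39 mm². φR_n = 0.75 × 469 × 452.39 × 3 × 1 = 477.4 kN.
Bearing (6 mm plate, F_u = 450 MPa): end bolts L_c = 51 − 27/2 = 37.5, R_n = min(1.2×37.5×6×450, 2.4×24×6×450) = 121.5 kN/bolt; interior L_c = 80 − 27 = 53, R_n = 155.52 kN/bolt. φR_n = 0.75 × (1×121.5 + 2×155.52) = 324.4 kN.
Governing: min(477.4, 324.4) = 324.4 kN → bearing.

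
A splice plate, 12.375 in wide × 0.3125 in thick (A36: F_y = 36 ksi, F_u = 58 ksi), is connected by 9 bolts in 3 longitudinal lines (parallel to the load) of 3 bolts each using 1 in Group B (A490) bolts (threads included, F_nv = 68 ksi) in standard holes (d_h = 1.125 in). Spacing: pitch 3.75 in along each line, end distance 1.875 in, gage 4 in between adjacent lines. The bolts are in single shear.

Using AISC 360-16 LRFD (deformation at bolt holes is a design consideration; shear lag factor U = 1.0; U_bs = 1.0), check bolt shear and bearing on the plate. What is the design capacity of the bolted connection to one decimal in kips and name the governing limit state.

260.0 kips (bearing governs)

Bolt shear: A_b = π(1)²/4 = 0.7854 in². φR_n = 0.75 × 68 × 0.7854 × 9 × 1 = 360.5 kips.
Bearing (0.3125 in plate, F_u = 58 ksi): end bolts L_c = 1.875 − 1.125/2 = 1.3125, R_n = min(1.2×1.3125×0.3125×58, 2.4×1×0.3125×58) = 28.547 kips/bolt; interior L_c = 3.75 − 1.125 = 2.625, R_n = 43.5 kips/bolt. φR_n = 0.75 × (3×28.547 + 6×43.5) = 260.0 kips.
Governing: min(360.5, 260.0) = 260.0 kips → bearing.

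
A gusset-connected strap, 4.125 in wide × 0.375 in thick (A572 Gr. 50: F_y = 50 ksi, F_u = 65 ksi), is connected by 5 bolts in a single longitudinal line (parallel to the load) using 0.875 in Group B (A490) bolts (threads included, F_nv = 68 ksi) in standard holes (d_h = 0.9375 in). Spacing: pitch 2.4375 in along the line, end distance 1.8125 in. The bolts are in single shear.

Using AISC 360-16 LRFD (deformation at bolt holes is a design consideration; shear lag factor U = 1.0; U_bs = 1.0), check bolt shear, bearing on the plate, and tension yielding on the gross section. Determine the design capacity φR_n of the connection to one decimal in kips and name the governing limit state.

Bolt shear: A_b = π(0.875)²/4 = 0.60132 in². φR_n = 0.75 × 68 × 0.60132 × 5 × 1 = 153.3 kips.
Bearing (0.375 in plate, F_u = 65 ksi): end bolts L_c = 1.8125 − 0.9375/2 = 1.34375, R_n = min(1.2×1.34375×0.375×65, 2.4×0.875×0.375×65) = 39.305 kips/bolt; interior L_c = 2.4375 − 0.9375 = 1.5, R_n = 43.875 kips/bolt. φR_n = 0.75 × (1×39.305 + 4×43.875) = 161.1 kips.
Tension yield (gross): A_g = 4.125×0.375 = 1.5469 in². φR_n = 0.90 × 50 × 1.5469 = 69.6 kips.
Governing: min(153.3, 161.1, 69.6) = 69.6 kips → gross-section yield.

69.6 kips (gross-section yield governs)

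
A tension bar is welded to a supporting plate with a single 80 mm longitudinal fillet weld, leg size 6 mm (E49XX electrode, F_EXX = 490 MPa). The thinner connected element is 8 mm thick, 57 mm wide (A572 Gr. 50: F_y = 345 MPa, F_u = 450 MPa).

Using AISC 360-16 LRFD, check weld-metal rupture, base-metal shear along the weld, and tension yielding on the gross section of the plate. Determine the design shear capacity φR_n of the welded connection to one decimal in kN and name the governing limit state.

Weld metal: throat = 0.707×6 = 4.242 mm, L = 80 mm. φR_n = 0.75 × 0.6 × 490 × 4.242 × 80 = 74.8 kN.
Base metal shear (8 mm plate): yield φR_n = 1.0×0.6×345×8×80 = 132.5 kN; rupture φR_n = 0.75×0.6×450×8×80 = 129.6 kN; take 129.6 kN (rupture).
Tension yield (gross): A_g = 57×8 = 456 mm². φR_n = 0.90 × 345 × 456 = 141.6 kN.
Governing: min(74.8, 129.6, 141.6) = 74.8 kN → weld metal.

74.8 kN (weld metal governs)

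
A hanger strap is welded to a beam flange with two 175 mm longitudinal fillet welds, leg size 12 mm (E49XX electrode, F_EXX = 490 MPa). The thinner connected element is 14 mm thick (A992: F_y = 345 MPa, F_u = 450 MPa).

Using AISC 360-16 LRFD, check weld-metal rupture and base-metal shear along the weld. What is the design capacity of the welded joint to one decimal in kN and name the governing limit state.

Weld metal: throat = 0.707×12 = 8.484 mm, L = 2×175 = 350 mm. φR_n = 0.75 × 0.6 × 490 × 8.484 × 350 = 654.8 kN.
Base metal shear (14 mm plate): yield φR_n = 1.0×0.6×345×14×350 = 1014.3 kN; rupture φR_n = 0.75×0.6×450×14×350 = 992.3 kN; take 992.3 kN (rupture).
Governing: min(654.8, 992.3) = 654.8 kN → weld metal.

654.8 kN (weld metal governs)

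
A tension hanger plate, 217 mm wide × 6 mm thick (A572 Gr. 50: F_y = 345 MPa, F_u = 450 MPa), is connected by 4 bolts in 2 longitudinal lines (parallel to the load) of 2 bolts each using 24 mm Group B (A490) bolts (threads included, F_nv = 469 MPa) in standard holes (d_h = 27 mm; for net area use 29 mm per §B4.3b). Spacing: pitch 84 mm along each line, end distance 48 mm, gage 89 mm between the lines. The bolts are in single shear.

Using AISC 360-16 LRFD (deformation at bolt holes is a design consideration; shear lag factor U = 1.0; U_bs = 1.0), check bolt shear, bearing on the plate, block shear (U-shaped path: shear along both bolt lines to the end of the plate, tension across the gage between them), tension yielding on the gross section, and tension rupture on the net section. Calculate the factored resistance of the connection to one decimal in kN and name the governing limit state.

Bolt shear: A_b = π(24)²/4 = 452.39 mm². φR_n = 0.75 × 469 × 452.39 × 4 × 1 = 636.5 kN.
Bearing (6 mm plate, F_u = 450 MPa): end bolts L_c = 48 − 27/2 = 34.5, R_n = min(1.2×34.5×6×450, 2.4×24×6×450) = 111.78 kN/bolt; interior L_c = 84 − 27 = 57, R_n = 155.52 kN/bolt. φR_n = 0.75 × (2×111.78 + 2×155.52) = 401.0 kN.
Block shear: shear path 2×[48+1×84] = 2×132 mm, A_gv = 1584, A_nv = 2×(132 − 1.5×29)×6 = 1062 mm²; tension across gage: (89 − 1×29)×6 = 360 mm². R_n = min(0.6×450×1062, 0.6×345×1584) + 1.0×450×360 = min(286.74, 327.89) + 162 = 448.74 kN. φR_n = 0.75 × 448.74 = 336.6 kN.
Tension yield (gross): A_g = 217×6 = 1302 mm². φR_n = 0.90 × 345 × 1302 = 404.3 kN.
Tension rupture (net): A_n = (217 − 2×29)×6 = 954 mm² (U = 1.0, A_e = A_n). φR_n = 0.75 × 450 × 954 = 322.0 kN.
Governing: min(636.5, 401.0, 336.6, 404.3, 322.0) = 322.0 kN → net-section rupture.

322.0 kN (net-section rupture governs)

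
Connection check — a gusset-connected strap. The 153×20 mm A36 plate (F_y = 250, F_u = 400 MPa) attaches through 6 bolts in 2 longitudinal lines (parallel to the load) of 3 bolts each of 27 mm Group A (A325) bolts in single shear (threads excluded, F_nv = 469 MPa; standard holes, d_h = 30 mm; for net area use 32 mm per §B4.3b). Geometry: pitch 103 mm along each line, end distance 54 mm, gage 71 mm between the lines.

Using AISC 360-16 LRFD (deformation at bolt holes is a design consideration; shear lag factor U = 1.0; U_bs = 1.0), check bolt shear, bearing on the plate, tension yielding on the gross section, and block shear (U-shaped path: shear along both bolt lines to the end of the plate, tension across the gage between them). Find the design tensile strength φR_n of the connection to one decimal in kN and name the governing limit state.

688.5 kN (gross-section yield governs)

Bolt shear: A_b = π(27)²/4 = 572.56 mm². φR_n = 0.75 × 469 × 572.56 × 6 × 1 = 1208.4 kN.
Bearing (20 mm plate, F_u = 400 MPa): end bolts L_c = 54 − 30/2 = 39, R_n = min(1.2×39×20×400, 2.4×27×20×400) = 374.4 kN/bolt; interior L_c = 103 − 30 = 73, R_n = 518.4 kN/bolt. φR_n = 0.75 × (2×374.4 + 4×518.4) = 2116.8 kN.
Tension yield (gross): A_g = 153×20 = 3060 mm². φR_n = 0.90 × 250 × 3060 = 688.5 kN.
Block shear: shear path 2×[54+2×103] = 2×260 mm, A_gv = 10400, A_nv = 2×(260 − 2.5×32)×20 = 7200 mm²; tension across gage: (71 − 1×32)×20 = 780 mm². R_n = min(0.6×400×7200, 0.6×250×10400) + 1.0×400×780 = min(1728, 1560) + 312 = 1872 kN. φR_n = 0.75 × 1872 = 1404.0 kN.
Governing: min(1208.4, 2116.8, 688.5, 1404.0) = 688.5 kN → gross-section yield.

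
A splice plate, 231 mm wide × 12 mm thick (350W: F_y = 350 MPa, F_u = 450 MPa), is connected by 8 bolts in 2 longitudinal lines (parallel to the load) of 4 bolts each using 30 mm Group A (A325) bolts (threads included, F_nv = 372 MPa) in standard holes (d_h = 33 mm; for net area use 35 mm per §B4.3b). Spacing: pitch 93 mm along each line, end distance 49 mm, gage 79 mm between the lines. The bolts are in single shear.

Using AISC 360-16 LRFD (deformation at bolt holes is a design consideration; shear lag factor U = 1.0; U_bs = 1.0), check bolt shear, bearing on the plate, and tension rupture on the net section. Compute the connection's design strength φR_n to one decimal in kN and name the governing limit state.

Bolt shear: A_b = π(30)²/4 = 706.86 mm². φR_n = 0.75 × 372 × 706.86 × 8 × 1 = 1577.7 kN.
Bearing (12 mm plate, F_u = 450 MPa): end bolts L_c = 49 − 33/2 = 32.5, R_n = min(1.2×32.5×12×450, 2.4×30×12×450) = 210.6 kN/bolt; interior L_c = 93 − 33 = 60, R_n = 388.8 kN/bolt. φR_n = 0.75 × (2×210.6 + 6×388.8) = 2065.5 kN.
Tension rupture (net): A_n = (231 − 2×35)×12 = 1932 mm² (U = 1.0, A_e = A_n). φR_n = 0.75 × 450 × 1932 = 652.1 kN.
Governing: min(1577.7, 2065.5, 652.1) = 652.1 kN → net-section rupture.

652.1 kN (net-section rupture governs)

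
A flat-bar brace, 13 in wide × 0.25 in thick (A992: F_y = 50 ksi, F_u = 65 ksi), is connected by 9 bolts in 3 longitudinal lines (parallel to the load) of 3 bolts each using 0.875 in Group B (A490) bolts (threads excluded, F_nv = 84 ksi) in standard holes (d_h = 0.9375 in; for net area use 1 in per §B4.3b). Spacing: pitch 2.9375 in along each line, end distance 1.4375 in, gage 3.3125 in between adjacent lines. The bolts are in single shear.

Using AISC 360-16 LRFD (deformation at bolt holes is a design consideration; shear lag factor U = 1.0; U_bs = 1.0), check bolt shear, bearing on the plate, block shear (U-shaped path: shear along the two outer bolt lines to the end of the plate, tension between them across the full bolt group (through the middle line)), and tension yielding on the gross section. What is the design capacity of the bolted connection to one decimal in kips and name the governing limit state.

Bolt shear: A_b = π(0.875)²/4 = 0.60132 in². φR_n = 0.75 × 84 × 0.60132 × 9 × 1 = 340.9 kips.
Bearing (0.25 in plate, F_u = 65 ksi): end bolts L_c = 1.4375 − 0.9375/2 = 0.96875, R_n = min(1.2×0.96875×0.25×65, 2.4×0.875×0.25×65) = 18.891 kips/bolt; interior L_c = 2.9375 − 0.9375 = 2, R_n = 34.125 kips/bolt. φR_n = 0.75 × (3×18.891 + 6×34.125) = 196.1 kips.
Block shear: shear path 2×[1.4375+2×2.9375] = 2×7.3125 in, A_gv = 3.6563, A_nv = 2×(7.3125 − 2.5×1)×0.25 = 2.4063 in²; tension across gage: (6.625 − 2×1)×0.25 = 1.1563 in². R_n = min(0.6×65×2.4063, 0.6×50×3.6563) + 1.0×65×1.1563 = min(93.846, 109.69) + 75.16 = 169.01 kips. φR_n = 0.75 × 169.01 = 126.8 kips.
Tension yield (gross): A_g = 13×0.25 = 3.25 in². φR_n = 0.90 × 50 × 3.25 = 146.3 kips.
Governing: min(340.9, 196.1, 126.8, 146.3) = 126.8 kips → block shear.

126.8 kips (block shear governs)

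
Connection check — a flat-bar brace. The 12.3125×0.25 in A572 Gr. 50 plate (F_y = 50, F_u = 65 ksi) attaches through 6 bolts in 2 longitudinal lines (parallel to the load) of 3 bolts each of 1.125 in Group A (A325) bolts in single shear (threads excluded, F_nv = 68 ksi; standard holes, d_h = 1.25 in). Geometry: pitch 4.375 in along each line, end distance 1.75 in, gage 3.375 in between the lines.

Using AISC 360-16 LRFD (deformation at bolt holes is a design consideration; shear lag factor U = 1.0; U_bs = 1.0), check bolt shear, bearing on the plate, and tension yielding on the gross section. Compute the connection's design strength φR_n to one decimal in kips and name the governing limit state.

Bolt shear: A_b = π(1.125)²/4 = 0.99402 in². φR_n = 0.75 × 68 × 0.99402 × 6 × 1 = 304.2 kips.
Bearing (0.25 in plate, F_u = 65 ksi): end bolts L_c = 1.75 − 1.25/2 = 1.125, R_n = min(1.2×1.125×0.25×65, 2.4×1.125×0.25×65) = 21.938 kips/bolt; interior L_c = 4.375 − 1.25 = 3.125, R_n = 43.875 kips/bolt. φR_n = 0.75 × (2×21.938 + 4×43.875) = 164.5 kips.
Tension yield (gross): A_g = 12.3125×0.25 = 3.0781 in². φR_n = 0.90 × 50 × 3.0781 = 138.5 kips.
Governing: min(304.2, 164.5, 138.5) = 138.5 kips → gross-section yield.

138.5 kips (gross-section yield governs)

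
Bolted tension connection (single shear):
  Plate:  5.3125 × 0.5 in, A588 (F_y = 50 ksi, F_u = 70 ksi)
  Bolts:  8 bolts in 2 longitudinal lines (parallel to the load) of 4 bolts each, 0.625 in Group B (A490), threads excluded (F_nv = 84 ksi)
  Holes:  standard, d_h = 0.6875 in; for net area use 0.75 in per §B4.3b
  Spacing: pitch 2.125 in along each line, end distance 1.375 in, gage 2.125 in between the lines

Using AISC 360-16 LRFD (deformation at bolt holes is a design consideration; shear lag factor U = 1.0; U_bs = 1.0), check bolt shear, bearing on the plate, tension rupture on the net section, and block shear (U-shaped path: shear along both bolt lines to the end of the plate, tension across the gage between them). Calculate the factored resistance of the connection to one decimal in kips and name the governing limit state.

100.1 kips (net-section rupture governs)

Bolt shear: A_b = π(0.625)²/4 = 0.3068 in². φR_n = 0.75 × 84 × 0.3068 × 8 × 1 = 154.6 kips.
Bearing (0.5 in plate, F_u = 70 ksi): end bolts L_c = 1.375 − 0.6875/2 = 1.03125, R_n = min(1.2×1.03125×0.5×70, 2.4×0.625×0.5×70) = 43.313 kips/bolt; interior L_c = 2.125 − 0.6875 = 1.4375, R_n = 52.5 kips/bolt. φR_n = 0.75 × (2×43.313 + 6×52.5) = 301.2 kips.
Tension rupture (net): A_n = (5.3125 − 2×0.75)×0.5 = 1.9063 in² (U = 1.0, A_e = A_n). φR_n = 0.75 × 70 × 1.9063 = 100.1 kips.
Block shear: shear path 2×[1.375+3×2.125] = 2×7.75 in, A_gv = 7.75, A_nv = 2×(7.75 − 3.5×0.75)×0.5 = 5.125 in²; tension across gage: (2.125 − 1×0.75)×0.5 = 0.6875 in². R_n = min(0.6×70×5.125, 0.6×50×7.75) + 1.0×70×0.6875 = min(215.25, 232.5) + 48.125 = 263.38 kips. φR_n = 0.75 × 263.38 = 197.5 kips.
Governing: min(154.6, 301.2, 100.1, 197.5) = 100.1 kips → net-section rupture.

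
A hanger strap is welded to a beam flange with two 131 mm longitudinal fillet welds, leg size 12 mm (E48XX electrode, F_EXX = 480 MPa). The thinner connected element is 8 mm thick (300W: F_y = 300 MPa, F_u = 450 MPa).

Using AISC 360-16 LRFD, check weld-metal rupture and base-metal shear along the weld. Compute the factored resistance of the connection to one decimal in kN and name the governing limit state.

Weld metal: throat = 0.707×12 = 8.484 mm, L = 2×131 = 262 mm. φR_n = 0.75 × 0.6 × 480 × 8.484 × 262 = 480.1 kN.
Base metal shear (8 mm plate): yield φR_n = 1.0×0.6×300×8×262 = 377.3 kN; rupture φR_n = 0.75×0.6×450×8×262 = 424.4 kN; take 377.3 kN (yield).
Governing: min(480.1, 377.3) = 377.3 kN → base-metal shear.

377.3 kN (base-metal shear governs)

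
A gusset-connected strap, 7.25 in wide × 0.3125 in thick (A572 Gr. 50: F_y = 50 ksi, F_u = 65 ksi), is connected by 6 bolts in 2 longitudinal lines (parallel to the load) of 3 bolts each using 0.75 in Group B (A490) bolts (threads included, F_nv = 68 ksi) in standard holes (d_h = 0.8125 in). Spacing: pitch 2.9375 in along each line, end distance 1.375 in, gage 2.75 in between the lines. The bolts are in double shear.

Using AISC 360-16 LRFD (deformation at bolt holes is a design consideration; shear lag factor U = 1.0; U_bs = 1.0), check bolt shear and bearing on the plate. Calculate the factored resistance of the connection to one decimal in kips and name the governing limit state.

145.1 kips (bearing governs)

Bolt shear: A_b = π(0.75)²/4 = 0.44179 in². φR_n = 0.75 × 68 × 0.44179 × 6 × 2 = 270.4 kips.
Bearing (0.3125 in plate, F_u = 65 ksi): end bolts L_c = 1.375 − 0.8125/2 = 0.96875, R_n = min(1.2×0.96875×0.3125×65, 2.4×0.75×0.3125×65) = 23.613 kips/bolt; interior L_c = 2.9375 − 0.8125 = 2.125, R_n = 36.563 kips/bolt. φR_n = 0.75 × (2×23.613 + 4×36.563) = 145.1 kips.
Governing: min(270.4, 145.1) = 145.1 kips → bearing.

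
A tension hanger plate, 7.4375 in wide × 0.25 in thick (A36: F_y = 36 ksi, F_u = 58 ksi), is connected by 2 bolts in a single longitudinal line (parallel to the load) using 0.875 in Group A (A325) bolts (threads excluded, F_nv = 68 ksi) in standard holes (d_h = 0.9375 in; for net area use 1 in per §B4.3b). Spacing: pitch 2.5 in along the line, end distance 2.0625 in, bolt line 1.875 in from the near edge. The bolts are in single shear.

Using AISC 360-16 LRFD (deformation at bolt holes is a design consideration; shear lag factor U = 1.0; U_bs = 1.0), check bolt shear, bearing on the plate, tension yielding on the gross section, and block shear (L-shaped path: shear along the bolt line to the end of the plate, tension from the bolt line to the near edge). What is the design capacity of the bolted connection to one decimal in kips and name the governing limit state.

Bolt shear: A_b = π(0.875)²/4 = 0.60132 in². φR_n = 0.75 × 68 × 0.60132 × 2 × 1 = 61.3 kips.
Bearing (0.25 in plate, F_u = 58 ksi): end bolts L_c = 2.0625 − 0.9375/2 = 1.59375, R_n = min(1.2×1.59375×0.25×58, 2.4×0.875×0.25×58) = 27.731 kips/bolt; interior L_c = 2.5 − 0.9375 = 1.5625, R_n = 27.188 kips/bolt. φR_n = 0.75 × (1×27.731 + 1×27.188) = 41.2 kips.
Tension yield (gross): A_g = 7.4375×0.25 = 1.8594 in². φR_n = 0.90 × 36 × 1.8594 = 60.2 kips.
Block shear: shear path 1×[2.0625+1×2.5] = 1×4.5625 in, A_gv = 1.1406, A_nv = 1×(4.5625 − 1.5×1)×0.25 = 0.76563 in²; tension to near edge: (1.875 − 0.5×1)×0.25 = 0.34375 in². R_n = min(0.6×58×0.76563, 0.6×36×1.1406) + 1.0×58×0.34375 = min(26.644, 24.637) + 19.938 = 44.575 kips. φR_n = 0.75 × 44.575 = 33.4 kips.
Governing: min(61.3, 41.2, 60.2, 33.4) = 33.4 kips → block shear.

33.4 kips (block shear governs)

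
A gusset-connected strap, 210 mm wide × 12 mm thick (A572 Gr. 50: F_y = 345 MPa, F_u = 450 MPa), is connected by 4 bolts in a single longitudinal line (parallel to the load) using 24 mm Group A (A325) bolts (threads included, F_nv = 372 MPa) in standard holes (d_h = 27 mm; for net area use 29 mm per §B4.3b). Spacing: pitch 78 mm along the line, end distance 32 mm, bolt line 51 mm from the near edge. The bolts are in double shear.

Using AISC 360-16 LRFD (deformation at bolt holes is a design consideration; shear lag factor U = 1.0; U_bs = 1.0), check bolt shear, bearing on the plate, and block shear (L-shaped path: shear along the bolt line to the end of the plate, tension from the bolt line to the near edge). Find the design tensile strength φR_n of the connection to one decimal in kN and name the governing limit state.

547.6 kN (block shear governs)

Bolt shear: A_b = π(24)²/4 = 452.39 mm². φR_n = 0.75 × 372 × 452.39 × 4 × 2 = 1009.7 kN.
Bearing (12 mm plate, F_u = 450 MPa): end bolts L_c = 32 − 27/2 = 18.5, R_n = min(1.2×18.5×12×450, 2.4×24×12×450) = 119.88 kN/bolt; interior L_c = 78 − 27 = 51, R_n = 311.04 kN/bolt. φR_n = 0.75 × (1×119.88 + 3×311.04) = 789.8 kN.
Block shear: shear path 1×[32+3×78] = 1×266 mm, A_gv = 3192, A_nv = 1×(266 − 3.5×29)×12 = 1974 mm²; tension to near edge: (51 − 0.5×29)×12 = 438 mm². R_n = min(0.6×450×1974, 0.6×345×3192) + 1.0×450×438 = min(532.98, 660.74) + 197.1 = 730.08 kN. φR_n = 0.75 × 730.08 = 547.6 kN.
Governing: min(1009.7, 789.8, 547.6) = 547.6 kN → block shear.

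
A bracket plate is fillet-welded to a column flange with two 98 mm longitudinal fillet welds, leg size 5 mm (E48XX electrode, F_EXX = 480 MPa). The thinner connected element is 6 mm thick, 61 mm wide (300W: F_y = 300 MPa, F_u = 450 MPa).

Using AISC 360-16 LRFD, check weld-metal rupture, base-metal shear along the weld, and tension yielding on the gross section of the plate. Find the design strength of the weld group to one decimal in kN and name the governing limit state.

98.8 kN (gross-section yield governs)

Weld metal: throat = 0.707×5 = 3.535 mm, L = 2×98 = 196 mm. φR_n = 0.75 × 0.6 × 480 × 3.535 × 196 = 149.7 kN.
Base metal shear (6 mm plate): yield φR_n = 1.0×0.6×300×6×196 = 211.7 kN; rupture φR_n = 0.75×0.6×450×6×196 = 238.1 kN; take 211.7 kN (yield).
Tension yield (gross): A_g = 61×6 = 366 mm². φR_n = 0.90 × 300 × 366 = 98.8 kN.
Governing: min(149.7, 211.7, 98.8) = 98.8 kN → gross-section yield.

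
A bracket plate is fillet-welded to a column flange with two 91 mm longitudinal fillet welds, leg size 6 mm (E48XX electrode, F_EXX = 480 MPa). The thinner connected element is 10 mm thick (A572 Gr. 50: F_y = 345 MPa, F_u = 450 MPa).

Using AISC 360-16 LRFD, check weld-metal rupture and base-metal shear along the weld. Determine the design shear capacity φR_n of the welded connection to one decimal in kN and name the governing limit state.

166.8 kN (weld metal governs)

Weld metal: throat = 0.707×6 = 4.242 mm, L = 2×91 = 182 mm. φR_n = 0.75 × 0.6 × 480 × 4.242 × 182 = 166.8 kN.
Base metal shear (10 mm plate): yield φR_n = 1.0×0.6×345×10×182 = 376.7 kN; rupture φR_n = 0.75×0.6×450×10×182 = 368.6 kN; take 368.6 kN (rupture).
Governing: min(166.8, 368.6) = 166.8 kN → weld metal.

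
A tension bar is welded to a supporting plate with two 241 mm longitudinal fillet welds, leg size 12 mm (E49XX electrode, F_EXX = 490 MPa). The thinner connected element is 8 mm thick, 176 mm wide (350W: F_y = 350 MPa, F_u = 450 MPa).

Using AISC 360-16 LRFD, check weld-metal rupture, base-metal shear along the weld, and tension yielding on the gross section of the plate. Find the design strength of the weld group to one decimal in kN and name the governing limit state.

443.5 kN (gross-section yield governs)

Weld metal: throat = 0.707×12 = 8.484 mm, L = 2×241 = 482 mm. φR_n = 0.75 × 0.6 × 490 × 8.484 × 482 = 901.7 kN.
Base metal shear (8 mm plate): yield φR_n = 1.0×0.6×350×8×482 = 809.8 kN; rupture φR_n = 0.75×0.6×450×8×482 = 780.8 kN; take 780.8 kN (rupture).
Tension yield (gross): A_g = 176×8 = 1408 mm². φR_n = 0.90 × 350 × 1408 = 443.5 kN.
Governing: min(901.7, 780.8, 443.5) = 443.5 kN → gross-section yield.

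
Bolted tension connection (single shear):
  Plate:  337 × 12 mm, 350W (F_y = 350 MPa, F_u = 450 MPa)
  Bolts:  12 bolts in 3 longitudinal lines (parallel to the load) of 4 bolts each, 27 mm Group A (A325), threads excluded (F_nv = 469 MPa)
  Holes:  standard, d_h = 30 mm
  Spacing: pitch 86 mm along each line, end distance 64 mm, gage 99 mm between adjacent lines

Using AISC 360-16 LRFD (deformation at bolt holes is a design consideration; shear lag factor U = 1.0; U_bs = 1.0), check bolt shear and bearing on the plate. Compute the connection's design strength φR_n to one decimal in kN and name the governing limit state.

Bolt shear: A_b = π(27)²/4 = 572.56 mm². φR_n = 0.75 × 469 × 572.56 × 12 × 1 = 2416.8 kN.
Bearing (12 mm plate, F_u = 450 MPa): end bolts L_c = 64 − 30/2 = 49, R_n = min(1.2×49×12×450, 2.4×27×12×450) = 317.52 kN/bolt; interior L_c = 86 − 30 = 56, R_n = 349.92 kN/bolt. φR_n = 0.75 × (3×317.52 + 9×349.92) = 3076.4 kN.
Governing: min(2416.8, 3076.4) = 2416.8 kN → bolt shear.

2416.8 kN (bolt shear governs)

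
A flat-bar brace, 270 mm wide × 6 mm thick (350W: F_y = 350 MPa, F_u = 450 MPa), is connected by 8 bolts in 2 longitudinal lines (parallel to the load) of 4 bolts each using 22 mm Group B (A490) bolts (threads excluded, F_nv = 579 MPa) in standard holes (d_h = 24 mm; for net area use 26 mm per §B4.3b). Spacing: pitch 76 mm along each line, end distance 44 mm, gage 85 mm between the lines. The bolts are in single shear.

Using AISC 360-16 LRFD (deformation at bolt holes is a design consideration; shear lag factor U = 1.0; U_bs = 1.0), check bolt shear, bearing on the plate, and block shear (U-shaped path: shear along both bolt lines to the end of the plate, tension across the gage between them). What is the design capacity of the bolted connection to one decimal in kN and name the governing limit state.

559.3 kN (block shear governs)

Bolt shear: A_b = π(22)²/4 = 380.13 mm². φR_n = 0.75 × 579 × 380.13 × 8 × 1 = 1320.6 kN.
Bearing (6 mm plate, F_u = 450 MPa): end bolts L_c = 44 − 24/2 = 32, R_n = min(1.2×32×6×450, 2.4×22×6×450) = 103.68 kN/bolt; interior L_c = 76 − 24 = 52, R_n = 142.56 kN/bolt. φR_n = 0.75 × (2×103.68 + 6×142.56) = 797.0 kN.
Block shear: shear path 2×[44+3×76] = 2×272 mm, A_gv = 3264, A_nv = 2×(272 − 3.5×26)×6 = 2172 mm²; tension across gage: (85 − 1×26)×6 = 354 mm². R_n = min(0.6×450×2172, 0.6×350×3264) + 1.0×450×354 = min(586.44, 685.44) + 159.3 = 745.74 kN. φR_n = 0.75 × 745.74 = 559.3 kN.
Governing: min(1320.6, 797.0, 559.3) = 559.3 kN → block shear.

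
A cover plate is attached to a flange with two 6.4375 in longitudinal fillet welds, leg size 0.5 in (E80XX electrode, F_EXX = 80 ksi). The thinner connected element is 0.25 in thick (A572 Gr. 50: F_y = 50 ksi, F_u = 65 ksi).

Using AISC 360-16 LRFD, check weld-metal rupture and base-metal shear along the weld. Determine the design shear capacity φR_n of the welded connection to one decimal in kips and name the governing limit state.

94.1 kips (base-metal shear governs)

Weld metal: throat = 0.707×0.5 = 0.3535 in, L = 2×6.4375 = 12.875 in. φR_n = 0.75 × 0.6 × 80 × 0.3535 × 12.875 = 163.8 kips.
Base metal shear (0.25 in plate): yield φR_n = 1.0×0.6×50×0.25×12.875 = 96.6 kips; rupture φR_n = 0.75×0.6×65×0.25×12.875 = 94.1 kips; take 94.1 kips (rupture).
Governing: min(163.8, 94.1) = 94.1 kips → base-metal shear.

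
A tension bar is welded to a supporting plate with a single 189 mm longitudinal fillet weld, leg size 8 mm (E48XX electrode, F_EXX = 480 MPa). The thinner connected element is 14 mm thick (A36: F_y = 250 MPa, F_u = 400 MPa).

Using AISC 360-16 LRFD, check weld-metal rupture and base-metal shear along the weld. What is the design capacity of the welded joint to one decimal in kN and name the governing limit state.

Weld metal: throat = 0.707×8 = 5.656 mm, L = 189 mm. φR_n = 0.75 × 0.6 × 480 × 5.656 × 189 = 230.9 kN.
Base metal shear (14 mm plate): yield φR_n = 1.0×0.6×250×14×189 = 396.9 kN; rupture φR_n = 0.75×0.6×400×14×189 = 476.3 kN; take 396.9 kN (yield).
Governing: min(230.9, 396.9) = 230.9 kN → weld metal.

230.9 kN (weld metal governs)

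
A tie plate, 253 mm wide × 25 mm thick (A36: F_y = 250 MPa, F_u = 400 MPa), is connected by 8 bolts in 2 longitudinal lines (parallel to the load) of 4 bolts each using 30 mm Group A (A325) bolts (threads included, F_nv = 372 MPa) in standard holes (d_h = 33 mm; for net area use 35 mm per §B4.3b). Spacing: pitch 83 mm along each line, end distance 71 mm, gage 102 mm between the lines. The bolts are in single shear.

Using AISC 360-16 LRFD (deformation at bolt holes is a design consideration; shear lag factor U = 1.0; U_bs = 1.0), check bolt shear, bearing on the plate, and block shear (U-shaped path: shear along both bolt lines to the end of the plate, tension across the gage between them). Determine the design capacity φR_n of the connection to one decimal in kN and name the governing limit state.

Bolt shear: A_b = π(30)²/4 = 706.86 mm². φR_n = 0.75 × 372 × 706.86 × 8 × 1 = 1577.7 kN.
Bearing (25 mm plate, F_u = 400 MPa): end bolts L_c = 71 − 33/2 = 54.5, R_n = min(1.2×54.5×25×400, 2.4×30×25×400) = 654 kN/bolt; interior L_c = 83 − 33 = 50, R_n = 600 kN/bolt. φR_n = 0.75 × (2×654 + 6×600) = 3681.0 kN.
Block shear: shear path 2×[71+3×83] = 2×320 mm, A_gv = 16000, A_nv = 2×(320 − 3.5×35)×25 = 9875 mm²; tension across gage: (102 − 1×35)×25 = 1675 mm². R_n = min(0.6×400×9875, 0.6×250×16000) + 1.0×400×1675 = min(2370, 2400) + 670 = 3040 kN. φR_n = 0.75 × 3040 = 2280.0 kN.
Governing: min(1577.7, 3681.0, 2280.0) = 1577.7 kN → bolt shear.

1577.7 kN (bolt shear governs)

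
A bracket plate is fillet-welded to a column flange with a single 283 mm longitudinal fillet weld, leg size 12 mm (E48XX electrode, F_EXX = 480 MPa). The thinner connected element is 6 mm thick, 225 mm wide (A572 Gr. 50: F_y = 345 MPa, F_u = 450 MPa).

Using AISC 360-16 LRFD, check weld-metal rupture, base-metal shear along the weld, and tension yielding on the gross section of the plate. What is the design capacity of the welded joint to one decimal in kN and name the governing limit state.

Weld metal: throat = 0.707×12 = 8.484 mm, L = 283 mm. φR_n = 0.75 × 0.6 × 480 × 8.484 × 283 = 518.6 kN.
Base metal shear (6 mm plate): yield φR_n = 1.0×0.6×345×6×283 = 351.5 kN; rupture φR_n = 0.75×0.6×450×6×283 = 343.8 kN; take 343.8 kN (rupture).
Tension yield (gross): A_g = 225×6 = 1350 mm². φR_n = 0.90 × 345 × 1350 = 419.2 kN.
Governing: min(518.6, 343.8, 419.2) = 343.8 kN → base-metal shear.

343.8 kN (base-metal shear governs)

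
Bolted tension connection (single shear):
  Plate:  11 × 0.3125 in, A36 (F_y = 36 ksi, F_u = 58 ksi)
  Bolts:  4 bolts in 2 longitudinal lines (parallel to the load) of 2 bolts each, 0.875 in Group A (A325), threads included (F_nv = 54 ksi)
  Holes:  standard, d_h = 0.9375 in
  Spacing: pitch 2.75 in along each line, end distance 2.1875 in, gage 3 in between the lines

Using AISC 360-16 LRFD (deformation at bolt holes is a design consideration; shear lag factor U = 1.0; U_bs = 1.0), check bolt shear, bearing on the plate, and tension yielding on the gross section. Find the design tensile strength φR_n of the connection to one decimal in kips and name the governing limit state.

97.4 kips (bolt shear governs)

Bolt shear: A_b = π(0.875)²/4 = 0.60132 in². φR_n = 0.75 × 54 × 0.60132 × 4 × 1 = 97.4 kips.
Bearing (0.3125 in plate, F_u = 58 ksi): end bolts L_c = 2.1875 − 0.9375/2 = 1.71875, R_n = min(1.2×1.71875×0.3125×58, 2.4×0.875×0.3125×58) = 37.383 kips/bolt; interior L_c = 2.75 − 0.9375 = 1.8125, R_n = 38.063 kips/bolt. φR_n = 0.75 × (2×37.383 + 2×38.063) = 113.2 kips.
Tension yield (gross): A_g = 11×0.3125 = 3.4375 in². φR_n = 0.90 × 36 × 3.4375 = 111.4 kips.
Governing: min(97.4, 113.2, 111.4) = 97.4 kips → bolt shear.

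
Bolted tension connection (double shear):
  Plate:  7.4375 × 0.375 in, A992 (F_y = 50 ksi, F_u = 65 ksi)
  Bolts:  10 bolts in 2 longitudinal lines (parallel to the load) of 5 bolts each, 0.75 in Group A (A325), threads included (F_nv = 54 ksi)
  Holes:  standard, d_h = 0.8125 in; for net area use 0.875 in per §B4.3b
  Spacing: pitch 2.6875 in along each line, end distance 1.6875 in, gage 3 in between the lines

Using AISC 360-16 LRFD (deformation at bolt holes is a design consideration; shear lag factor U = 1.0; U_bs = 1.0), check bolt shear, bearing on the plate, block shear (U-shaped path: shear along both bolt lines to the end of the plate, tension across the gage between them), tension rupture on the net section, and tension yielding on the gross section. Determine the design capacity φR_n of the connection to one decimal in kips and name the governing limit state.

Bolt shear: A_b = π(0.75)²/4 = 0.44179 in². φR_n = 0.75 × 54 × 0.44179 × 10 × 2 = 357.8 kips.
Bearing (0.375 in plate, F_u = 65 ksi): end bolts L_c = 1.6875 − 0.8125/2 = 1.28125, R_n = min(1.2×1.28125×0.375×65, 2.4×0.75×0.375×65) = 37.477 kips/bolt; interior L_c = 2.6875 − 0.8125 = 1.875, R_n = 43.875 kips/bolt. φR_n = 0.75 × (2×37.477 + 8×43.875) = 319.5 kips.
Block shear: shear path 2×[1.6875+4×2.6875] = 2×12.4375 in, A_gv = 9.3281, A_nv = 2×(12.4375 − 4.5×0.875)×0.375 = 6.375 in²; tension across gage: (3 − 1×0.875)×0.375 = 0.79688 in². R_n = min(0.6×65×6.375, 0.6×50×9.3281) + 1.0×65×0.79688 = min(248.63, 279.84) + 51.797 = 300.43 kips. φR_n = 0.75 × 300.43 = 225.3 kips.
Tension rupture (net): A_n = (7.4375 − 2×0.875)×0.375 = 2.1328 in² (U = 1.0, A_e = A_n). φR_n = 0.75 × 65 × 2.1328 = 104.0 kips.
Tension yield (gross): A_g = 7.4375×0.375 = 2.7891 in². φR_n = 0.90 × 50 × 2.7891 = 125.5 kips.
Governing: min(357.8, 319.5, 225.3, 104.0, 125.5) = 104.0 kips → net-section rupture.

104.0 kips (net-section rupture governs)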